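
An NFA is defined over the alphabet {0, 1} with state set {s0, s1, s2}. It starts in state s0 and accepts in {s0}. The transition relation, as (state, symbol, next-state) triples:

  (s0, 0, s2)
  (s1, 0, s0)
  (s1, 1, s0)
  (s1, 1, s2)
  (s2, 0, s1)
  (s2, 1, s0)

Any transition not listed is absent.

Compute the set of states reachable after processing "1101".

∅

Start in {s0}.
Read '1': {s0} → ∅.
The set is empty and remains empty for the remaining 3 symbols.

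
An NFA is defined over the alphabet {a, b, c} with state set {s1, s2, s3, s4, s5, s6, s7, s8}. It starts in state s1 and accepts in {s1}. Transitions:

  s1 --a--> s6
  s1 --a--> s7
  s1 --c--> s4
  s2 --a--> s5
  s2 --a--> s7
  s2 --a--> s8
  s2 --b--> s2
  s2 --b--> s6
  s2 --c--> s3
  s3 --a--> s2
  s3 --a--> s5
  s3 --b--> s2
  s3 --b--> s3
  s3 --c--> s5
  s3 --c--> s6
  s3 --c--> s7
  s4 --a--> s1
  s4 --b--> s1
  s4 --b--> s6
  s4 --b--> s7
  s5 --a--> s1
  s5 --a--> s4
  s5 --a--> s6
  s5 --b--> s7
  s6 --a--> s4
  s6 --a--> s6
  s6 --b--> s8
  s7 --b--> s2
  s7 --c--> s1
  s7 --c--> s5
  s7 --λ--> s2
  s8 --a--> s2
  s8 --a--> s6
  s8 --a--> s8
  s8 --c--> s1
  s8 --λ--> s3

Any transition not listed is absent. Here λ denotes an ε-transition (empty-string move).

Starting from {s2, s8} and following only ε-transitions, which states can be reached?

{s2, s3, s8}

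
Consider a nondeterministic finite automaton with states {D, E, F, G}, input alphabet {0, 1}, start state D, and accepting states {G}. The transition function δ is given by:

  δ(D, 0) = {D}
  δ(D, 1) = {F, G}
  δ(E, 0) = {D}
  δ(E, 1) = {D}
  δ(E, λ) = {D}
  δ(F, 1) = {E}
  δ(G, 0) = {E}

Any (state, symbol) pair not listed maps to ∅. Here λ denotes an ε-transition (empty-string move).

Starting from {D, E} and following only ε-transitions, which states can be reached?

{D, E}

Begin with {D, E}.
No ε-moves leave this set, so the closure equals the set itself.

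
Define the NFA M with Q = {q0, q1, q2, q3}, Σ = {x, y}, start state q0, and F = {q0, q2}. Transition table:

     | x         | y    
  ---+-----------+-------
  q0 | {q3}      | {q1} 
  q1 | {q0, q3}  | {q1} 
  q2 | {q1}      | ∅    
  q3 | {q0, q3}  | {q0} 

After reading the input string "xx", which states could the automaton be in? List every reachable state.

Start in {q0}.
Read 'x': {q0} → {q3}.
Read 'x': {q3} → {q0, q3}.

{q0, q3}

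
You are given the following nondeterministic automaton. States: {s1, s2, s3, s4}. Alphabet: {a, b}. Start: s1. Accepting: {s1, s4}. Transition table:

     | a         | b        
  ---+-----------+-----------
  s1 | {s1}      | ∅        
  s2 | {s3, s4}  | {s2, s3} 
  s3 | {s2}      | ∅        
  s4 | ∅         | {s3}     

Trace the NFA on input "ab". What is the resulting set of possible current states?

Start in {s1}.
Read 'a': s1→{s1}; now {s1}.
Read 'b': s1→∅; now ∅.

∅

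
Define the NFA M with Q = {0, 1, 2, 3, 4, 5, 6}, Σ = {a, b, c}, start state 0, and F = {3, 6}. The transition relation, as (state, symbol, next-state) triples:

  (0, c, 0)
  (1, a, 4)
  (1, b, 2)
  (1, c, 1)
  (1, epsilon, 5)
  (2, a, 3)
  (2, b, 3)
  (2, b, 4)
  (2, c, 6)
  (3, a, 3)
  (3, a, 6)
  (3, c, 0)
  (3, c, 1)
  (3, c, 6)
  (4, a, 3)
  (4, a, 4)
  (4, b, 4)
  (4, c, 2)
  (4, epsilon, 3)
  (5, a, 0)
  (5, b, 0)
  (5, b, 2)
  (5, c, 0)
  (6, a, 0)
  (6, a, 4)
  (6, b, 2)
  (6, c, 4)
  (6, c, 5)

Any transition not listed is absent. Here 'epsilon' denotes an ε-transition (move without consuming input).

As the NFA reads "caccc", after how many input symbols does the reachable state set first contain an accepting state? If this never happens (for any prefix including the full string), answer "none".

Start in {0}.
Read 'c': {0} → {0}.
Read 'a': {0} → ∅.
The set is empty and remains empty for the remaining 3 symbols.
No reachable set along the way intersects F.

none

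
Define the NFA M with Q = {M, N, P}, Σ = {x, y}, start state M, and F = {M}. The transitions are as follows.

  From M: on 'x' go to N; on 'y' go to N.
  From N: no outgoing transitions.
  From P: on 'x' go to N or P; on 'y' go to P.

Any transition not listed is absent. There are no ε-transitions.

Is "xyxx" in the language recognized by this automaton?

No

Start in {M}.
Read 'x': M→{N}; now {N}.
Read 'y': N→∅; now ∅.
The set is empty and remains empty for the remaining 2 symbols.
The final set ∅ contains no accepting state.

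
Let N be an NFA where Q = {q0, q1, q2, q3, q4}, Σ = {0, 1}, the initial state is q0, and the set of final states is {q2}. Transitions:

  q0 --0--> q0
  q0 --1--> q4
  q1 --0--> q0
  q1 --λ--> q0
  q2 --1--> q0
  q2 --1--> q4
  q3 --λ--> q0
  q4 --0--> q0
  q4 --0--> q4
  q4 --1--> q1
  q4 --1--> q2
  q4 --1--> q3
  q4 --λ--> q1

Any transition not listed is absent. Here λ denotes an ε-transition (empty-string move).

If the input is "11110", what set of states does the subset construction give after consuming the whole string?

{q0, q1, q4}

Start in {q0}.
Read '1': {q0} → {q0, q1, q4}.
Read '1': {q0, q1, q4} → {q0, q1, q2, q3, q4}.
Read '1': {q0, q1, q2, q3, q4} → {q0, q1, q2, q3, q4}.
Read '1': {q0, q1, q2, q3, q4} → {q0, q1, q2, q3, q4}.
Read '0': {q0, q1, q2, q3, q4} → {q0, q1, q4}.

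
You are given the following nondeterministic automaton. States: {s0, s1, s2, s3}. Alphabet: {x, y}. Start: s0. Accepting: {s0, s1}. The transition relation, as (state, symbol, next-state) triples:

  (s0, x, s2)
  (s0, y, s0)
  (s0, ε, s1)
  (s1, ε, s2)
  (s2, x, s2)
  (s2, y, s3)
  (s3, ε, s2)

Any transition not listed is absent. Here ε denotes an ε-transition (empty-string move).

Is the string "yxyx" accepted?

No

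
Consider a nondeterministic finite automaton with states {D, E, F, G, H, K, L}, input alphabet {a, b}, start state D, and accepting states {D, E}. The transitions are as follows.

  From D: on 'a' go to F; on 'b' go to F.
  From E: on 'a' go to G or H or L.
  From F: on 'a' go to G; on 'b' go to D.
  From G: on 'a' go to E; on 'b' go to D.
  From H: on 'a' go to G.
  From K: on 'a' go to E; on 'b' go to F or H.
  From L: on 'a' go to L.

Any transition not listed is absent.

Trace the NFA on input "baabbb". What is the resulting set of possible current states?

∅

Start in {D}.
Read 'b': D→{F}; now {F}.
Read 'a': F→{G}; now {G}.
Read 'a': G→{E}; now {E}.
Read 'b': E→∅; now ∅.
The set is empty and remains empty for the remaining 2 symbols.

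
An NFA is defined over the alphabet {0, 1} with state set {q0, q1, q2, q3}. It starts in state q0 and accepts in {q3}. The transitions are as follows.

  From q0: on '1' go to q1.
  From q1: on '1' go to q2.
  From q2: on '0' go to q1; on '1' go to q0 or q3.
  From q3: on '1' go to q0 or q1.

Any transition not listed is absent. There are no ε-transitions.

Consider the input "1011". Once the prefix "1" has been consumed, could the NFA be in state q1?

Yes

Start in {q0}.
Read '1': q0→{q1}; now {q1}.
State q1 is in {q1}.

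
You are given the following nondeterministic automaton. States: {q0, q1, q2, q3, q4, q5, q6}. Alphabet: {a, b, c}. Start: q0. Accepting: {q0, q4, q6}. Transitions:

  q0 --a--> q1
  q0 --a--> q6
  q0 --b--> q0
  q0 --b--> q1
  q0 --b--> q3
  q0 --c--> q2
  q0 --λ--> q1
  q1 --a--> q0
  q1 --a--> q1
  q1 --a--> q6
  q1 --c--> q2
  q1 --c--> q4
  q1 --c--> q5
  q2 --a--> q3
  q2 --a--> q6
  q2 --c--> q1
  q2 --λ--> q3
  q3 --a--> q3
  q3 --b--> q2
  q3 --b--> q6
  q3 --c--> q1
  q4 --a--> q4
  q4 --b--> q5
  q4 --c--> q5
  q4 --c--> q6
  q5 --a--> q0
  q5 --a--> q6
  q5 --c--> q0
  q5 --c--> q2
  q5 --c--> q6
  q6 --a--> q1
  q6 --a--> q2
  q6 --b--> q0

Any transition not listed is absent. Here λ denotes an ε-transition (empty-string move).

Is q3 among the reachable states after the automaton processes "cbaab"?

Start: ε-closure({q0}) = {q0, q1}.
Read 'c': {q0, q1} → {q2, q3, q4, q5}.
Read 'b': {q2, q3, q4, q5} → {q2, q3, q5, q6}.
Read 'a': {q2, q3, q5, q6} → {q0, q1, q2, q3, q6}.
Read 'a': {q0, q1, q2, q3, q6} → {q0, q1, q2, q3, q6}.
Read 'b': {q0, q1, q2, q3, q6} → {q0, q1, q2, q3, q6}.
State q3 is in {q0, q1, q2, q3, q6}.

Yes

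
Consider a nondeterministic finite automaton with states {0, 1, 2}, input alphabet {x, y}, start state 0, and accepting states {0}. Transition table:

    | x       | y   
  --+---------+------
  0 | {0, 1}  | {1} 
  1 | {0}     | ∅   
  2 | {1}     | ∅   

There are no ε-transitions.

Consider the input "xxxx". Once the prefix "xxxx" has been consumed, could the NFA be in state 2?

No

Start in {0}.
Read 'x': {0} → {0, 1}.
Read 'x': {0, 1} → {0, 1}.
Read 'x': {0, 1} → {0, 1}.
Read 'x': {0, 1} → {0, 1}.
State 2 is not in {0, 1}.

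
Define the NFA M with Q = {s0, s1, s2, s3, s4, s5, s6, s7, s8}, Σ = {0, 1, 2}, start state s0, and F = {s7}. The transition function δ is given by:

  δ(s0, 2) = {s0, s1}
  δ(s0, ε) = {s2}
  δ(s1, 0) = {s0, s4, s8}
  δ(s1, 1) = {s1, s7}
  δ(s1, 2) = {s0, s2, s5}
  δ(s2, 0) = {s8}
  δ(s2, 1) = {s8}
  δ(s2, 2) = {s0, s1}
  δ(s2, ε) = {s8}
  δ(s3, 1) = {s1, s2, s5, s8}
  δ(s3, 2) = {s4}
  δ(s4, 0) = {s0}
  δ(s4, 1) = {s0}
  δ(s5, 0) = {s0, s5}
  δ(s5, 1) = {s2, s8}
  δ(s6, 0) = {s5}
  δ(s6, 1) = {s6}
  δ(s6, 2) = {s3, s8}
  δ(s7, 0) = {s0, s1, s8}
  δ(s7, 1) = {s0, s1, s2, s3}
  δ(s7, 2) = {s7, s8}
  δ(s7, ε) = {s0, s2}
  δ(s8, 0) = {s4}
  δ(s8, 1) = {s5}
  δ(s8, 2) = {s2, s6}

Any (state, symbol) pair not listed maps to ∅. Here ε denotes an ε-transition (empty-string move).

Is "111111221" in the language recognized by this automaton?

Start: ε-closure({s0}) = {s0, s2, s8}.
Read '1': s0→∅, s2→{s8}, s8→{s5}; now {s5, s8}.
Read '1': s5→{s2, s8}, s8→{s5}; now {s2, s5, s8}.
Read '1': s2→{s8}, s5→{s2, s8}, s8→{s5}; now {s2, s5, s8}.
Read '1': s2→{s8}, s5→{s2, s8}, s8→{s5}; now {s2, s5, s8}.
Read '1': s2→{s8}, s5→{s2, s8}, s8→{s5}; now {s2, s5, s8}.
Read '1': s2→{s8}, s5→{s2, s8}, s8→{s5}; now {s2, s5, s8}.
Read '2': s2→{s0, s1}, s5→∅, s8→{s2, s6}; union {s0, s1, s2, s6}; ε-closure = {s0, s1, s2, s6, s8}.
Read '2': s0→{s0, s1}, s1→{s0, s2, s5}, s2→{s0, s1}, s6→{s3, s8}, s8→{s2, s6}; now {s0, s1, s2, s3, s5, s6, s8}.
Read '1': s0→∅, s1→{s1, s7}, s2→{s8}, s3→{s1, s2, s5, s8}, s5→{s2, s8}, s6→{s6}, s8→{s5}; union {s1, s2, s5, s6, s7, s8}; ε-closure = {s0, s1, s2, s5, s6, s7, s8}.
The final set {s0, s1, s2, s5, s6, s7, s8} contains the accepting state s7.

Yes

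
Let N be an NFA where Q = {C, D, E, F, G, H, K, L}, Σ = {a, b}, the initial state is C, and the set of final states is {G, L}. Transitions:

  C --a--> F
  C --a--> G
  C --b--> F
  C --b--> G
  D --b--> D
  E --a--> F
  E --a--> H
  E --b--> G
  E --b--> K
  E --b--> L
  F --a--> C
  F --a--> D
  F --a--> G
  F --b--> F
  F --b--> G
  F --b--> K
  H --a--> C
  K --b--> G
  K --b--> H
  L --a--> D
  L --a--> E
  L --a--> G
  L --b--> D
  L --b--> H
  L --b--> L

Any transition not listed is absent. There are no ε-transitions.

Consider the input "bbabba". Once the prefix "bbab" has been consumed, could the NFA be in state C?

No

Start in {C}.
Read 'b': {C} → {F, G}.
Read 'b': {F, G} → {F, G, K}.
Read 'a': {F, G, K} → {C, D, G}.
Read 'b': {C, D, G} → {D, F, G}.
State C is not in {D, F, G}.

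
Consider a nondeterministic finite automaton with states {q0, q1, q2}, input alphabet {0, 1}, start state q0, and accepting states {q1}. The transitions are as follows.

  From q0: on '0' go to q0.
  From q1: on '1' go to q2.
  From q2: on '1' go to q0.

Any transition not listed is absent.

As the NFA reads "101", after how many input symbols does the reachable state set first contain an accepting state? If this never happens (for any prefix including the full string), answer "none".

none

Start in {q0}.
Read '1': {q0} → ∅.
The set is empty and remains empty for the remaining 2 symbols.
No reachable set along the way intersects F.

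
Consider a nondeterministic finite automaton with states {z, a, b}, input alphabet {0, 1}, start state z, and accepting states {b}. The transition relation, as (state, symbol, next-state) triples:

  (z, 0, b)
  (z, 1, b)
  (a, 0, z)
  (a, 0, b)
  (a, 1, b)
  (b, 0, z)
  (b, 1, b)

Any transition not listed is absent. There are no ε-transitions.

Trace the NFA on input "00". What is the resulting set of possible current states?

{z}

Start in {z}.
Read '0': {z} → {b}.
Read '0': {b} → {z}.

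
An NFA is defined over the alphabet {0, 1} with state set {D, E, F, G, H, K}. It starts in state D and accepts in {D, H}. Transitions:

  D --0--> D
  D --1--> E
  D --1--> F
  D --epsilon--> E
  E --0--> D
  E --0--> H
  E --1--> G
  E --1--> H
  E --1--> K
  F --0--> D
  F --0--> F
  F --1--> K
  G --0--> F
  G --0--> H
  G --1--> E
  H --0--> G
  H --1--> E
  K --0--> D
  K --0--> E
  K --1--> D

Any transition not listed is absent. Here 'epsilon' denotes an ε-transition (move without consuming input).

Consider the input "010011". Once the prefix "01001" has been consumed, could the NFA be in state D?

Start: ε-closure({D}) = {D, E}.
Read '0': D→{D}, E→{D, H}; union {D, H}; ε-closure = {D, E, H}.
Read '1': D→{E, F}, E→{G, H, K}, H→{E}; now {E, F, G, H, K}.
Read '0': E→{D, H}, F→{D, F}, G→{F, H}, H→{G}, K→{D, E}; now {D, E, F, G, H}.
Read '0': D→{D}, E→{D, H}, F→{D, F}, G→{F, H}, H→{G}; union {D, F, G, H}; ε-closure = {D, E, F, G, H}.
Read '1': D→{E, F}, E→{G, H, K}, F→{K}, G→{E}, H→{E}; now {E, F, G, H, K}.
State D is not in {E, F, G, H, K}.

No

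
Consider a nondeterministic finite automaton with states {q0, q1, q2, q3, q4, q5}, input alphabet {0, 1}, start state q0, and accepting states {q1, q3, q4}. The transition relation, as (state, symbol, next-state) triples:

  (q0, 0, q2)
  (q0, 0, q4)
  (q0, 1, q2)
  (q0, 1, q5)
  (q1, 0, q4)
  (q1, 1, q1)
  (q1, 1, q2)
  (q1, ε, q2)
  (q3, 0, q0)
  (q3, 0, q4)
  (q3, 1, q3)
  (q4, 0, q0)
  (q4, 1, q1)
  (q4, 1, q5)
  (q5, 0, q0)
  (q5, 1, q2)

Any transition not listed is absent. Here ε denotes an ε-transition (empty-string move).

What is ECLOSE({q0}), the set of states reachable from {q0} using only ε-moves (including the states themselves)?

{q0}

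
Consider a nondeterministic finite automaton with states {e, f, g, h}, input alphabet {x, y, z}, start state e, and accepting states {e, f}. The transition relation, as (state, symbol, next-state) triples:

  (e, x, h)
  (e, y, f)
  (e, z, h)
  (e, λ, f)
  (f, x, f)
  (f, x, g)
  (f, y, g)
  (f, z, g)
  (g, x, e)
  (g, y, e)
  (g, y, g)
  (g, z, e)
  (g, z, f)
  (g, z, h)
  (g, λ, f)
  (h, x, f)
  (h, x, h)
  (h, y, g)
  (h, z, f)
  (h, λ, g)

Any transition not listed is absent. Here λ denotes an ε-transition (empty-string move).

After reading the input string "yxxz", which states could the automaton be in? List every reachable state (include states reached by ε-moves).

{e, f, g, h}

Start: ε-closure({e}) = {e, f}.
Read 'y': {e, f} → {f, g}.
Read 'x': {f, g} → {e, f, g}.
Read 'x': {e, f, g} → {e, f, g, h}.
Read 'z': {e, f, g, h} → {e, f, g, h}.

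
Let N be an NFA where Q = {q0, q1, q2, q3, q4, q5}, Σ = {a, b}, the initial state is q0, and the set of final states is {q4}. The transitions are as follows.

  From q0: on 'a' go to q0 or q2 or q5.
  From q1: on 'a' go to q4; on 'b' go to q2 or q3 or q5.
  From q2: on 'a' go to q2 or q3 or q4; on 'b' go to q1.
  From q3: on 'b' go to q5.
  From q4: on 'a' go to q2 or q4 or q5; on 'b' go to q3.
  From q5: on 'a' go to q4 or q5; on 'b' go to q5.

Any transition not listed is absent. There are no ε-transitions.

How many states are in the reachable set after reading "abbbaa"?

Start in {q0}.
Read 'a': {q0} → {q0, q2, q5}.
Read 'b': {q0, q2, q5} → {q1, q5}.
Read 'b': {q1, q5} → {q2, q3, q5}.
Read 'b': {q2, q3, q5} → {q1, q5}.
Read 'a': {q1, q5} → {q4, q5}.
Read 'a': {q4, q5} → {q2, q4, q5}.
That set has 3 states.

3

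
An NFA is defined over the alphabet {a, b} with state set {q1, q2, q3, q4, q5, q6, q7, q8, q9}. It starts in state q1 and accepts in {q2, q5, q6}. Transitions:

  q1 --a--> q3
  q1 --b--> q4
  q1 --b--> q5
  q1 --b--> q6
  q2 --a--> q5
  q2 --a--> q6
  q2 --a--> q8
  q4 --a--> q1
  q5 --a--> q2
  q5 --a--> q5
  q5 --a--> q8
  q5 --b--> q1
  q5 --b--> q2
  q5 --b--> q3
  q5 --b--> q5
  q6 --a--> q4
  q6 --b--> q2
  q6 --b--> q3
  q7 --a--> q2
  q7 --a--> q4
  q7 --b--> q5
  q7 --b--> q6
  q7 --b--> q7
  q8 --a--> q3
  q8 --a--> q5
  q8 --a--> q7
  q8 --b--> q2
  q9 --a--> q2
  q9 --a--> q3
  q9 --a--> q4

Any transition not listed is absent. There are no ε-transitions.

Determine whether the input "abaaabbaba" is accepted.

Start in {q1}.
Read 'a': q1→{q3}; now {q3}.
Read 'b': q3→∅; now ∅.
The set is empty and remains empty for the remaining 8 symbols.
The final set ∅ contains no accepting state.

No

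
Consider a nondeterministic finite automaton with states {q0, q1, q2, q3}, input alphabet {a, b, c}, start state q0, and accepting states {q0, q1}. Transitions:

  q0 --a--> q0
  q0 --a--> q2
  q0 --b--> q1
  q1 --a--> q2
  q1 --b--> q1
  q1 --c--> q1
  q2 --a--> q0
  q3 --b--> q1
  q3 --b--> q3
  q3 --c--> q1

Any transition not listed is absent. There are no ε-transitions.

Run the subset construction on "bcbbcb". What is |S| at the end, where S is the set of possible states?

1

Start in {q0}.
Read 'b': q0→{q1}; now {q1}.
Read 'c': q1→{q1}; now {q1}.
Read 'b': q1→{q1}; now {q1}.
Read 'b': q1→{q1}; now {q1}.
Read 'c': q1→{q1}; now {q1}.
Read 'b': q1→{q1}; now {q1}.
That set has 1 state.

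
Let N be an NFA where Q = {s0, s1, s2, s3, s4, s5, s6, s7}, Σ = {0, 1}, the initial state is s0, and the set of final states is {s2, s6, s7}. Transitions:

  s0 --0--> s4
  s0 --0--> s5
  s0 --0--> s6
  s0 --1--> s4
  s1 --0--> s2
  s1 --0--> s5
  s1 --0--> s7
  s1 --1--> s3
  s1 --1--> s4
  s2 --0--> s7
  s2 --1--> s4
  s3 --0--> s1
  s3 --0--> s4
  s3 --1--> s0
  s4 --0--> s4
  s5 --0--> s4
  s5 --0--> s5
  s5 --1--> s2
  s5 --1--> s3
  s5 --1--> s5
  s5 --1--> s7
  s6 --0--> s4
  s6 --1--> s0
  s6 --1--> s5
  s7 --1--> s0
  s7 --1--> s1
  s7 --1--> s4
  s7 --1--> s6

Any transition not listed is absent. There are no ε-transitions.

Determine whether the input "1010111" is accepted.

No

Start in {s0}.
Read '1': {s0} → {s4}.
Read '0': {s4} → {s4}.
Read '1': {s4} → ∅.
The set is empty and remains empty for the remaining 4 symbols.
The final set ∅ contains no accepting state.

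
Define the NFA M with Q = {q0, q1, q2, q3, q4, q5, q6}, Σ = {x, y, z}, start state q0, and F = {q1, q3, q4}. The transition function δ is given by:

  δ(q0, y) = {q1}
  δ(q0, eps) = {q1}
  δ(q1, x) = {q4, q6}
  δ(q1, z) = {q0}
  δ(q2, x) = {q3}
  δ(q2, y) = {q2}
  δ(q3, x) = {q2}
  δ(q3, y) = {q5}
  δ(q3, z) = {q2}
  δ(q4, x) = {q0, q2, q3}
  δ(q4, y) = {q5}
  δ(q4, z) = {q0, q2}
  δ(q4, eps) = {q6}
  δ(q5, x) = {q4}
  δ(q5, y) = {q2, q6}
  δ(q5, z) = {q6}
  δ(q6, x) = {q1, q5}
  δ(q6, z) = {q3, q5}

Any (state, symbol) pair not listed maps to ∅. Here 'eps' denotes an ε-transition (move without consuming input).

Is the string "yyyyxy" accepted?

Start: ε-closure({q0}) = {q0, q1}.
Read 'y': q0→{q1}, q1→∅; now {q1}.
Read 'y': q1→∅; now ∅.
The set is empty and remains empty for the remaining 4 symbols.
The final set ∅ contains no accepting state.

No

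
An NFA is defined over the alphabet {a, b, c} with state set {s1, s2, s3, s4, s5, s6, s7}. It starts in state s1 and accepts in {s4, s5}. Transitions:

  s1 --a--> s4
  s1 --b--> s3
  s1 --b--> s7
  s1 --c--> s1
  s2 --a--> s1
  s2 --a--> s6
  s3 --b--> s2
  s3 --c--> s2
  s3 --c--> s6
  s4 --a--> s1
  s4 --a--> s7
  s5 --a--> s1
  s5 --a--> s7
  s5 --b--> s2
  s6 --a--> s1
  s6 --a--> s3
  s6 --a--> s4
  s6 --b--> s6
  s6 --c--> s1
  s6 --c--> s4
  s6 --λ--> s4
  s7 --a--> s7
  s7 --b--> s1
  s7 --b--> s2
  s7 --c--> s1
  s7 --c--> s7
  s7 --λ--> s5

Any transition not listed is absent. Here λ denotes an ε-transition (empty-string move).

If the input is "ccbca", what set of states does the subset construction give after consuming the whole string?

Start in {s1}.
Read 'c': s1→{s1}; now {s1}.
Read 'c': s1→{s1}; now {s1}.
Read 'b': s1→{s3, s7}; union {s3, s7}; ε-closure = {s3, s5, s7}.
Read 'c': s3→{s2, s6}, s5→∅, s7→{s1, s7}; union {s1, s2, s6, s7}; ε-closure = {s1, s2, s4, s5, s6, s7}.
Read 'a': s1→{s4}, s2→{s1, s6}, s4→{s1, s7}, s5→{s1, s7}, s6→{s1, s3, s4}, s7→{s7}; union {s1, s3, s4, s6, s7}; ε-closure = {s1, s3, s4, s5, s6, s7}.

{s1, s3, s4, s5, s6, s7}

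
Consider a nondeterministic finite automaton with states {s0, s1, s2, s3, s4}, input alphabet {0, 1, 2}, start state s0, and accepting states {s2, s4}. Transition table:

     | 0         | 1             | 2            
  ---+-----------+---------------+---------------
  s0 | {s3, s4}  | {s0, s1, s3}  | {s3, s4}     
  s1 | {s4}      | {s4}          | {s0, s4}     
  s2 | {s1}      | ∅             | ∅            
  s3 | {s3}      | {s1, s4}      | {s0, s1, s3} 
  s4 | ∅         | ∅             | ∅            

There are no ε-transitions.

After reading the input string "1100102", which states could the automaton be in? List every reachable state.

∅

Start in {s0}.
Read '1': {s0} → {s0, s1, s3}.
Read '1': {s0, s1, s3} → {s0, s1, s3, s4}.
Read '0': {s0, s1, s3, s4} → {s3, s4}.
Read '0': {s3, s4} → {s3}.
Read '1': {s3} → {s1, s4}.
Read '0': {s1, s4} → {s4}.
Read '2': {s4} → ∅.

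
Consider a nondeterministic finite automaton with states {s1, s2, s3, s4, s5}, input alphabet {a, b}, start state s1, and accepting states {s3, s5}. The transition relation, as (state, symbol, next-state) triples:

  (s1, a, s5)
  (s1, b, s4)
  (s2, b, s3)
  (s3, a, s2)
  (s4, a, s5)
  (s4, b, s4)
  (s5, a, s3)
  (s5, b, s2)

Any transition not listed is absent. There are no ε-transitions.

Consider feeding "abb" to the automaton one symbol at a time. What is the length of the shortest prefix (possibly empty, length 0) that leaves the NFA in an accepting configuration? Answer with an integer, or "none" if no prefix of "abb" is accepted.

Start in {s1}.
Read 'a': s1→{s5}; now {s5}.
None of the earlier sets intersect F, but {s5} does.

1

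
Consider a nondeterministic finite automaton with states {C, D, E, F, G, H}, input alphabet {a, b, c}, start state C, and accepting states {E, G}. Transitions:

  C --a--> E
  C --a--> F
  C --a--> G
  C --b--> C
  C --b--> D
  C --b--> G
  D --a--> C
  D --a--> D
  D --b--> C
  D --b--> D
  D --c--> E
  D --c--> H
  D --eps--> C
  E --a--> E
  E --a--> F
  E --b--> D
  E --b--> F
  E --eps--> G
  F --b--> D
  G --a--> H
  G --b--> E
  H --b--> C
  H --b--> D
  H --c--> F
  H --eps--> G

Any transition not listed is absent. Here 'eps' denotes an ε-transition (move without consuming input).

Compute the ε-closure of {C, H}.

Begin with {C, H}.
ε-move H → G; add G.

{C, G, H}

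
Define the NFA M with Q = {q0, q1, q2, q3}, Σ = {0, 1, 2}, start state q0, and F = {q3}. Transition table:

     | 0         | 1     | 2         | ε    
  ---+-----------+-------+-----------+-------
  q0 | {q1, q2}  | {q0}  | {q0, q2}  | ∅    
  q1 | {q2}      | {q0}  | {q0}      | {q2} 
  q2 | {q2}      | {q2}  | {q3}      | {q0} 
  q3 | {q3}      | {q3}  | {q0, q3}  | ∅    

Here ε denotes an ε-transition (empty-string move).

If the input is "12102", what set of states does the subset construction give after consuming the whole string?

{q0, q2, q3}

Start in {q0}.
Read '1': {q0} → {q0}.
Read '2': {q0} → {q0, q2}.
Read '1': {q0, q2} → {q0, q2}.
Read '0': {q0, q2} → {q0, q1, q2}.
Read '2': {q0, q1, q2} → {q0, q2, q3}.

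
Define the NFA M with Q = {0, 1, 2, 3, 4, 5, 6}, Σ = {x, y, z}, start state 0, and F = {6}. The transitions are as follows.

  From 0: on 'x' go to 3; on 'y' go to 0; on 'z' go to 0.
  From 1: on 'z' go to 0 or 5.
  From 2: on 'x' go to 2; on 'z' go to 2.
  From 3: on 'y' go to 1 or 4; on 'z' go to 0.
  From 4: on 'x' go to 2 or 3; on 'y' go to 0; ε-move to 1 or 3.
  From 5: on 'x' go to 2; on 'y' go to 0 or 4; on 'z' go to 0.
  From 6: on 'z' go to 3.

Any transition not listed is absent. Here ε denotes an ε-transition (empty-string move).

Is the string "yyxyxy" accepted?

No

Start in {0}.
Read 'y': {0} → {0}.
Read 'y': {0} → {0}.
Read 'x': {0} → {3}.
Read 'y': {3} → {1, 3, 4}.
Read 'x': {1, 3, 4} → {2, 3}.
Read 'y': {2, 3} → {1, 3, 4}.
The final set {1, 3, 4} contains no accepting state.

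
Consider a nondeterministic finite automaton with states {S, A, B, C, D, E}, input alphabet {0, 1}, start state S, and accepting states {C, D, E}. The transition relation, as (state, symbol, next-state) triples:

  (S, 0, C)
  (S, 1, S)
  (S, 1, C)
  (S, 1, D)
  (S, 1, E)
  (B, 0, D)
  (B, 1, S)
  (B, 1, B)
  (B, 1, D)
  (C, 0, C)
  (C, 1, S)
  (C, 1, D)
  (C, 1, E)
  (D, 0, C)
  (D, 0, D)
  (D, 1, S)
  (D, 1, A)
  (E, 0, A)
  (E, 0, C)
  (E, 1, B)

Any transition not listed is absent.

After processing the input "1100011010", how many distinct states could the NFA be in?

3

Start in {S}.
Read '1': {S} → {S, C, D, E}.
Read '1': {S, C, D, E} → {S, A, B, C, D, E}.
Read '0': {S, A, B, C, D, E} → {A, C, D}.
Read '0': {A, C, D} → {C, D}.
Read '0': {C, D} → {C, D}.
Read '1': {C, D} → {S, A, D, E}.
Read '1': {S, A, D, E} → {S, A, B, C, D, E}.
Read '0': {S, A, B, C, D, E} → {A, C, D}.
Read '1': {A, C, D} → {S, A, D, E}.
Read '0': {S, A, D, E} → {A, C, D}.
That set has 3 states.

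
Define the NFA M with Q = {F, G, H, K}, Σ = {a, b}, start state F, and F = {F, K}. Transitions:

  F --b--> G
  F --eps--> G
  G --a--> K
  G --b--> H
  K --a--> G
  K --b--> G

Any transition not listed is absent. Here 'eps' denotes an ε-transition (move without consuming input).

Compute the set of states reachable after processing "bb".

{H}

Start: ε-closure({F}) = {F, G}.
Read 'b': F→{G}, G→{H}; now {G, H}.
Read 'b': G→{H}, H→∅; now {H}.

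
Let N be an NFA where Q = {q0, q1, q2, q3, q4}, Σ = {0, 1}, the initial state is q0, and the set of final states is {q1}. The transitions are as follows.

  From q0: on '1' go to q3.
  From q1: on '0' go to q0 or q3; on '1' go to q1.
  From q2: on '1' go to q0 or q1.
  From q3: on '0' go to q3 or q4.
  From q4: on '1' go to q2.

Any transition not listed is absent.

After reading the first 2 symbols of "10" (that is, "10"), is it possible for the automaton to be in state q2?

Start in {q0}.
Read '1': {q0} → {q3}.
Read '0': {q3} → {q3, q4}.
State q2 is not in {q3, q4}.

No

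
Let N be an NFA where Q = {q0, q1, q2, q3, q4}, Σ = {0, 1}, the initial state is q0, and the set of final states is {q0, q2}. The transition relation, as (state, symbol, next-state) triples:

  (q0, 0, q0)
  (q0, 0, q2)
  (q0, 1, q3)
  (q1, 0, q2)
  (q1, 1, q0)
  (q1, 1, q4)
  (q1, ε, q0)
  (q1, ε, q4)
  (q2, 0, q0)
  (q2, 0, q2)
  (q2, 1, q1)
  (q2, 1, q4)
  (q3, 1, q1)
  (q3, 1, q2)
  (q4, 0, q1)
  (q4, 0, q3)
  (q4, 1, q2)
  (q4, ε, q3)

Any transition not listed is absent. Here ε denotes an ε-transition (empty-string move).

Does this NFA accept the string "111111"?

Yes

Start in {q0}.
Read '1': q0→{q3}; now {q3}.
Read '1': q3→{q1, q2}; union {q1, q2}; ε-closure = {q0, q1, q2, q3, q4}.
Read '1': q0→{q3}, q1→{q0, q4}, q2→{q1, q4}, q3→{q1, q2}, q4→{q2}; now {q0, q1, q2, q3, q4}.
Read '1': q0→{q3}, q1→{q0, q4}, q2→{q1, q4}, q3→{q1, q2}, q4→{q2}; now {q0, q1, q2, q3, q4}.
Read '1': q0→{q3}, q1→{q0, q4}, q2→{q1, q4}, q3→{q1, q2}, q4→{q2}; now {q0, q1, q2, q3, q4}.
Read '1': q0→{q3}, q1→{q0, q4}, q2→{q1, q4}, q3→{q1, q2}, q4→{q2}; now {q0, q1, q2, q3, q4}.
The final set {q0, q1, q2, q3, q4} contains the accepting states q0, q2.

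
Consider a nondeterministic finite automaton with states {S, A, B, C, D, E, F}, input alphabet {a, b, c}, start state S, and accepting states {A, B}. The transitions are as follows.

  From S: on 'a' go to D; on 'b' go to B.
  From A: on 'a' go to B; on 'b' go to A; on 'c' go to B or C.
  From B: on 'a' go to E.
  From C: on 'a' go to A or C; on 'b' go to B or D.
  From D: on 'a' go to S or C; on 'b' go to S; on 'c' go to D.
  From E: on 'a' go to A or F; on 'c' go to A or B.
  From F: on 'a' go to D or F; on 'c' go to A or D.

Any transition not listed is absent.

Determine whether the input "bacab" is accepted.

Start in {S}.
Read 'b': {S} → {B}.
Read 'a': {B} → {E}.
Read 'c': {E} → {A, B}.
Read 'a': {A, B} → {B, E}.
Read 'b': {B, E} → ∅.
The final set ∅ contains no accepting state.

No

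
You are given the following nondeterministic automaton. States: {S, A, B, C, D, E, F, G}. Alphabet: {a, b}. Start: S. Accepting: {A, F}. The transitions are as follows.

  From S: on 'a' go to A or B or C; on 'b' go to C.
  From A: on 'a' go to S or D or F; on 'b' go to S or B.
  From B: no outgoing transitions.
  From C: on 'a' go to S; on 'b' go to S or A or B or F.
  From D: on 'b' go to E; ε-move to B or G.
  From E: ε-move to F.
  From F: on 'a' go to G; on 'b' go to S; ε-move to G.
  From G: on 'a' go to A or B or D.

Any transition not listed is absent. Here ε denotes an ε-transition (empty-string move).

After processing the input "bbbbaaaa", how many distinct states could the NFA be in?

7

Start in {S}.
Read 'b': {S} → {C}.
Read 'b': {C} → {S, A, B, F, G}.
Read 'b': {S, A, B, F, G} → {S, B, C}.
Read 'b': {S, B, C} → {S, A, B, C, F, G}.
Read 'a': {S, A, B, C, F, G} → {S, A, B, C, D, F, G}.
Read 'a': {S, A, B, C, D, F, G} → {S, A, B, C, D, F, G}.
Read 'a': {S, A, B, C, D, F, G} → {S, A, B, C, D, F, G}.
Read 'a': {S, A, B, C, D, F, G} → {S, A, B, C, D, F, G}.
That set has 7 states.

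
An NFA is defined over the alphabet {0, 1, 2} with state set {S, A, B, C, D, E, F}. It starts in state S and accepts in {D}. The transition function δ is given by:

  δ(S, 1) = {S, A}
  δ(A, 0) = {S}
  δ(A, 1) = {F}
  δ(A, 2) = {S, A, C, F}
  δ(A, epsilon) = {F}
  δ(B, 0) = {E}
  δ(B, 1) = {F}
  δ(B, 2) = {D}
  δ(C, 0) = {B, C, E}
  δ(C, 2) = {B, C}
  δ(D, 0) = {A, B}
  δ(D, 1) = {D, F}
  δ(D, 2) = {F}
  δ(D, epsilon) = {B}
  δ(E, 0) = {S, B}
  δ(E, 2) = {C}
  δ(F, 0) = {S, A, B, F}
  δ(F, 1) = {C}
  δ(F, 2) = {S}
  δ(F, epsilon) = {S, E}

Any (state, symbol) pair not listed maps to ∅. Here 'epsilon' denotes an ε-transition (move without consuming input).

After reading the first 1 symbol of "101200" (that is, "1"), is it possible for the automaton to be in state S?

Yes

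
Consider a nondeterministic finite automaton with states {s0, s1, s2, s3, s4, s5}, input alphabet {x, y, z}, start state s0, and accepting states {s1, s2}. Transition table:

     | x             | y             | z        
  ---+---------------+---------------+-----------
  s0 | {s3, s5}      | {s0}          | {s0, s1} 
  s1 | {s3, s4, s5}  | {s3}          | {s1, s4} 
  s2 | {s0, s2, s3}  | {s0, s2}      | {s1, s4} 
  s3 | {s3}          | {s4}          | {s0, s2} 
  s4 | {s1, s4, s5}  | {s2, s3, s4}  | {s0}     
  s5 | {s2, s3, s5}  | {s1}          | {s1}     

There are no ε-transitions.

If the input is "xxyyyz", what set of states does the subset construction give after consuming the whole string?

{s0, s1, s2, s4}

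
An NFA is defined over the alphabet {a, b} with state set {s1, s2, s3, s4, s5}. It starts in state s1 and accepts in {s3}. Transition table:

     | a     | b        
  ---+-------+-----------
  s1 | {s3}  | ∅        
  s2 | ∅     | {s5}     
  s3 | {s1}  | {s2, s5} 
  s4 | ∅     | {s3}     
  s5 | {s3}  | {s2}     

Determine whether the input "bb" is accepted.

Start in {s1}.
Read 'b': {s1} → ∅.
The set is empty and remains empty for the remaining 1 symbol.
The final set ∅ contains no accepting state.

No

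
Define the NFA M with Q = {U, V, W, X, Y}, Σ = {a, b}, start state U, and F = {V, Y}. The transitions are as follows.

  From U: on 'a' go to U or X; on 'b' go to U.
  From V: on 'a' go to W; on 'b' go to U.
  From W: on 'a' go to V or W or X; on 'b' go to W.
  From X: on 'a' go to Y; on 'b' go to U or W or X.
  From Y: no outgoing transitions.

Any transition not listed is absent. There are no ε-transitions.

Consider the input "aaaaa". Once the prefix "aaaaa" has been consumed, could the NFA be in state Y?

Yes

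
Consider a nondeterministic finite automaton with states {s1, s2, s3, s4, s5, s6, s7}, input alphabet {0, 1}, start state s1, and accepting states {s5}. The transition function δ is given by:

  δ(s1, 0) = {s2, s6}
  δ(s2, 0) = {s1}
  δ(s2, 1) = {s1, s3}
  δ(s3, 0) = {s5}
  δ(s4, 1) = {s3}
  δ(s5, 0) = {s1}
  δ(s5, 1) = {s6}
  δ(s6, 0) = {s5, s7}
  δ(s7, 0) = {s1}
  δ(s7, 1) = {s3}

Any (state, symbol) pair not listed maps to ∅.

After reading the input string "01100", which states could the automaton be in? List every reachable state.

∅

Start in {s1}.
Read '0': s1→{s2, s6}; now {s2, s6}.
Read '1': s2→{s1, s3}, s6→∅; now {s1, s3}.
Read '1': s1→∅, s3→∅; now ∅.
The set is empty and remains empty for the remaining 2 symbols.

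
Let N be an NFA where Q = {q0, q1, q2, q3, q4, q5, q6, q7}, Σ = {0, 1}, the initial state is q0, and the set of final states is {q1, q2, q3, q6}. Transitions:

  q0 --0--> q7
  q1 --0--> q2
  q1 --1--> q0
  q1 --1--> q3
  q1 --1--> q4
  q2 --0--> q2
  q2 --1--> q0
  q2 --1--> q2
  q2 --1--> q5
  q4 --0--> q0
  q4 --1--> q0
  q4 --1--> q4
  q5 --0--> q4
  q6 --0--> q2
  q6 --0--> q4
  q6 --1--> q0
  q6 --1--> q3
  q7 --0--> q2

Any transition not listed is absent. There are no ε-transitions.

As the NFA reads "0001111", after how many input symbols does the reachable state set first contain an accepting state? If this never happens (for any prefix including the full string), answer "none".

2

Start in {q0}.
Read '0': {q0} → {q7}.
Read '0': {q7} → {q2}.
None of the earlier sets intersect F, but {q2} does.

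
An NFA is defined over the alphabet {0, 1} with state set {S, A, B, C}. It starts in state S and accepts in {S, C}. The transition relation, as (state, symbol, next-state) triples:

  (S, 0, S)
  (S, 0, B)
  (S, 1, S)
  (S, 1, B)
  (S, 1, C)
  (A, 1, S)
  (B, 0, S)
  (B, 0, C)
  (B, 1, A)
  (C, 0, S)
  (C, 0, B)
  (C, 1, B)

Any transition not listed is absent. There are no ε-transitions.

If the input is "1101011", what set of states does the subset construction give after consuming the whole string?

{S, A, B, C}

Start in {S}.
Read '1': {S} → {S, B, C}.
Read '1': {S, B, C} → {S, A, B, C}.
Read '0': {S, A, B, C} → {S, B, C}.
Read '1': {S, B, C} → {S, A, B, C}.
Read '0': {S, A, B, C} → {S, B, C}.
Read '1': {S, B, C} → {S, A, B, C}.
Read '1': {S, A, B, C} → {S, A, B, C}.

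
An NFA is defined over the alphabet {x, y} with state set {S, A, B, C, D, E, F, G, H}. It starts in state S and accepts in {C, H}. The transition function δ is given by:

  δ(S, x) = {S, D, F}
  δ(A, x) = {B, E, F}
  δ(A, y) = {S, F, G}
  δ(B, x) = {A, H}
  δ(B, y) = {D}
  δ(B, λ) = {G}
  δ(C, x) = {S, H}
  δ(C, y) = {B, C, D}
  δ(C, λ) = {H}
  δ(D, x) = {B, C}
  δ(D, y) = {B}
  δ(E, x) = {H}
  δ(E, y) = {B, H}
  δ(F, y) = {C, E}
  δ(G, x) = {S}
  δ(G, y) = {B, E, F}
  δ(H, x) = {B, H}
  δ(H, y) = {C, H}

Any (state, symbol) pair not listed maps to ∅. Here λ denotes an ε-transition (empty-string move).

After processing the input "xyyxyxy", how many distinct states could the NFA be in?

8

Start in {S}.
Read 'x': S→{S, D, F}; now {S, D, F}.
Read 'y': S→∅, D→{B}, F→{C, E}; union {B, C, E}; ε-closure = {B, C, E, G, H}.
Read 'y': B→{D}, C→{B, C, D}, E→{B, H}, G→{B, E, F}, H→{C, H}; union {B, C, D, E, F, H}; ε-closure = {B, C, D, E, F, G, H}.
Read 'x': B→{A, H}, C→{S, H}, D→{B, C}, E→{H}, F→∅, G→{S}, H→{B, H}; union {S, A, B, C, H}; ε-closure = {S, A, B, C, G, H}.
Read 'y': S→∅, A→{S, F, G}, B→{D}, C→{B, C, D}, G→{B, E, F}, H→{C, H}; now {S, B, C, D, E, F, G, H}.
Read 'x': S→{S, D, F}, B→{A, H}, C→{S, H}, D→{B, C}, E→{H}, F→∅, G→{S}, H→{B, H}; union {S, A, B, C, D, F, H}; ε-closure = {S, A, B, C, D, F, G, H}.
Read 'y': S→∅, A→{S, F, G}, B→{D}, C→{B, C, D}, D→{B}, F→{C, E}, G→{B, E, F}, H→{C, H}; now {S, B, C, D, E, F, G, H}.
That set has 8 states.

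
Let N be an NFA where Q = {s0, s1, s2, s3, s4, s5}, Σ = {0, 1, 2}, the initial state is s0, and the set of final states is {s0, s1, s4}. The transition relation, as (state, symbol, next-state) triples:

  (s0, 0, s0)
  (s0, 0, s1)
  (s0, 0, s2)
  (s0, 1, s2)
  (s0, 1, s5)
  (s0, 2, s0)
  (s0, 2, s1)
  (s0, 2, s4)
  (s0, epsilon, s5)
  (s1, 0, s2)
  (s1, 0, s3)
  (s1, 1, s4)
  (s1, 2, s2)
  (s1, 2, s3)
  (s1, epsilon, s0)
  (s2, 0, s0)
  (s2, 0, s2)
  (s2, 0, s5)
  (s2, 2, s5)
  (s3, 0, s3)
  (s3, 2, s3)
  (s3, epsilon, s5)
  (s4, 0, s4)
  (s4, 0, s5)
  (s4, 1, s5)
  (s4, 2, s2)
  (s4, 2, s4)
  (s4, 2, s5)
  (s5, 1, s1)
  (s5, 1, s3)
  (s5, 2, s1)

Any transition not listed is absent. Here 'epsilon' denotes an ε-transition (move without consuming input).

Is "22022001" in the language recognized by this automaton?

Yes

Start: ε-closure({s0}) = {s0, s5}.
Read '2': s0→{s0, s1, s4}, s5→{s1}; union {s0, s1, s4}; ε-closure = {s0, s1, s4, s5}.
Read '2': s0→{s0, s1, s4}, s1→{s2, s3}, s4→{s2, s4, s5}, s5→{s1}; now {s0, s1, s2, s3, s4, s5}.
Read '0': s0→{s0, s1, s2}, s1→{s2, s3}, s2→{s0, s2, s5}, s3→{s3}, s4→{s4, s5}, s5→∅; now {s0, s1, s2, s3, s4, s5}.
Read '2': s0→{s0, s1, s4}, s1→{s2, s3}, s2→{s5}, s3→{s3}, s4→{s2, s4, s5}, s5→{s1}; now {s0, s1, s2, s3, s4, s5}.
Read '2': s0→{s0, s1, s4}, s1→{s2, s3}, s2→{s5}, s3→{s3}, s4→{s2, s4, s5}, s5→{s1}; now {s0, s1, s2, s3, s4, s5}.
Read '0': s0→{s0, s1, s2}, s1→{s2, s3}, s2→{s0, s2, s5}, s3→{s3}, s4→{s4, s5}, s5→∅; now {s0, s1, s2, s3, s4, s5}.
Read '0': s0→{s0, s1, s2}, s1→{s2, s3}, s2→{s0, s2, s5}, s3→{s3}, s4→{s4, s5}, s5→∅; now {s0, s1, s2, s3, s4, s5}.
Read '1': s0→{s2, s5}, s1→{s4}, s2→∅, s3→∅, s4→{s5}, s5→{s1, s3}; union {s1, s2, s3, s4, s5}; ε-closure = {s0, s1, s2, s3, s4, s5}.
The final set {s0, s1, s2, s3, s4, s5} contains the accepting states s0, s1, s4.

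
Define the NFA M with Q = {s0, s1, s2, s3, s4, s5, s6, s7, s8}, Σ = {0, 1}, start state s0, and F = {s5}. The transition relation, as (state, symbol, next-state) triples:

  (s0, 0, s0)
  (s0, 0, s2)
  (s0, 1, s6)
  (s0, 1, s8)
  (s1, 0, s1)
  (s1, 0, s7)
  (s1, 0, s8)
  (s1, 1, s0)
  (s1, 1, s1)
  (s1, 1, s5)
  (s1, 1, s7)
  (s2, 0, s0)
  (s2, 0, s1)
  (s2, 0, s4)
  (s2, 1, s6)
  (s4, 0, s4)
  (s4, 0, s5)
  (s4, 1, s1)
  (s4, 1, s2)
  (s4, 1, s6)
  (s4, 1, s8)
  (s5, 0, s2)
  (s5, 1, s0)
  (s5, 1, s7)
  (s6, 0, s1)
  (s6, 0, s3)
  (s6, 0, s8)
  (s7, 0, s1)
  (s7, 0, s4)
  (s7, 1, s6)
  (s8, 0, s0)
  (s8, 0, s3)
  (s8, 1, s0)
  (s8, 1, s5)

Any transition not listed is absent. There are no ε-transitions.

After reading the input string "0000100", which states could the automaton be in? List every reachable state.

Start in {s0}.
Read '0': s0→{s0, s2}; now {s0, s2}.
Read '0': s0→{s0, s2}, s2→{s0, s1, s4}; now {s0, s1, s2, s4}.
Read '0': s0→{s0, s2}, s1→{s1, s7, s8}, s2→{s0, s1, s4}, s4→{s4, s5}; now {s0, s1, s2, s4, s5, s7, s8}.
Read '0': s0→{s0, s2}, s1→{s1, s7, s8}, s2→{s0, s1, s4}, s4→{s4, s5}, s5→{s2}, s7→{s1, s4}, s8→{s0, s3}; now {s0, s1, s2, s3, s4, s5, s7, s8}.
Read '1': s0→{s6, s8}, s1→{s0, s1, s5, s7}, s2→{s6}, s3→∅, s4→{s1, s2, s6, s8}, s5→{s0, s7}, s7→{s6}, s8→{s0, s5}; now {s0, s1, s2, s5, s6, s7, s8}.
Read '0': s0→{s0, s2}, s1→{s1, s7, s8}, s2→{s0, s1, s4}, s5→{s2}, s6→{s1, s3, s8}, s7→{s1, s4}, s8→{s0, s3}; now {s0, s1, s2, s3, s4, s7, s8}.
Read '0': s0→{s0, s2}, s1→{s1, s7, s8}, s2→{s0, s1, s4}, s3→∅, s4→{s4, s5}, s7→{s1, s4}, s8→{s0, s3}; now {s0, s1, s2, s3, s4, s5, s7, s8}.

{s0, s1, s2, s3, s4, s5, s7, s8}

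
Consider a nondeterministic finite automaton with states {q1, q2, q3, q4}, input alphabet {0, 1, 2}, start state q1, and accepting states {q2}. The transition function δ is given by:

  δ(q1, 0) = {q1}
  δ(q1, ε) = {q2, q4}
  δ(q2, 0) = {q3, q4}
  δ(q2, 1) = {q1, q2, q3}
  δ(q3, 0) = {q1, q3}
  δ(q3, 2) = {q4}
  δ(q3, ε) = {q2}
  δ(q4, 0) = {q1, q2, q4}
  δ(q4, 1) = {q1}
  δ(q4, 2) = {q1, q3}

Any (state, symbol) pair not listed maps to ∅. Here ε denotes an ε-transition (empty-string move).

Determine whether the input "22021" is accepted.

Start: ε-closure({q1}) = {q1, q2, q4}.
Read '2': {q1, q2, q4} → {q1, q2, q3, q4}.
Read '2': {q1, q2, q3, q4} → {q1, q2, q3, q4}.
Read '0': {q1, q2, q3, q4} → {q1, q2, q3, q4}.
Read '2': {q1, q2, q3, q4} → {q1, q2, q3, q4}.
Read '1': {q1, q2, q3, q4} → {q1, q2, q3, q4}.
The final set {q1, q2, q3, q4} contains the accepting state q2.

Yes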